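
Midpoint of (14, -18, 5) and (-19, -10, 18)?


Midpoint = ((14+-19)/2, (-18+-10)/2, (5+18)/2) = (-2.5, -14, 11.5)

(-2.5, -14, 11.5)


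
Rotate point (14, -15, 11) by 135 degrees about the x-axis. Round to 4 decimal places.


x' = 14
y' = -15*cos(135) - 11*sin(135) = 2.8284
z' = -15*sin(135) + 11*cos(135) = -18.3848

(14, 2.8284, -18.3848)


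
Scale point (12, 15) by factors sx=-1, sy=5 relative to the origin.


Scaling: (x*sx, y*sy) = (12*-1, 15*5) = (-12, 75)

(-12, 75)


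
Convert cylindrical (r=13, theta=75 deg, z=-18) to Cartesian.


x = 13 * cos(75) = 3.3646
y = 13 * sin(75) = 12.557
z = -18

(3.3646, 12.557, -18)


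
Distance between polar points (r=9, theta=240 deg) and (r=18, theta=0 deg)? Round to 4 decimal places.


d = sqrt(r1^2 + r2^2 - 2*r1*r2*cos(t2-t1))
d = sqrt(9^2 + 18^2 - 2*9*18*cos(0-240)) = 23.8118

23.8118


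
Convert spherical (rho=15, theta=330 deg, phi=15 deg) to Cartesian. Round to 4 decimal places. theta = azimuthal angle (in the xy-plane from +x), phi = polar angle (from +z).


x = 15 * sin(15) * cos(330) = 3.3622
y = 15 * sin(15) * sin(330) = -1.9411
z = 15 * cos(15) = 14.4889

(3.3622, -1.9411, 14.4889)


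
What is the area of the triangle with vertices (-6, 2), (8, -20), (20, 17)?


Area = |x1(y2-y3) + x2(y3-y1) + x3(y1-y2)| / 2
= |-6*(-20-17) + 8*(17-2) + 20*(2--20)| / 2
= 391

391


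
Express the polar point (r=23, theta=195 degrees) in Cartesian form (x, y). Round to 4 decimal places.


x = 23 * cos(195) = -22.2163
y = 23 * sin(195) = -5.9528

(-22.2163, -5.9528)


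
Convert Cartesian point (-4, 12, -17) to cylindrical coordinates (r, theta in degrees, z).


r = sqrt((-4)^2 + 12^2) = 12.6491
theta = atan2(12, -4) = 108.4349 deg
z = -17

r = 12.6491, theta = 108.4349 deg, z = -17


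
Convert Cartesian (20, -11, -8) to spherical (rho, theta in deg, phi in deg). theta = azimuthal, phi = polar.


rho = sqrt(20^2 + (-11)^2 + (-8)^2) = 24.1868
theta = atan2(-11, 20) = 331.1892 deg
phi = acos(-8/24.1868) = 109.3149 deg

rho = 24.1868, theta = 331.1892 deg, phi = 109.3149 deg


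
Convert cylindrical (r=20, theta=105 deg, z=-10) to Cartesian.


x = 20 * cos(105) = -5.1764
y = 20 * sin(105) = 19.3185
z = -10

(-5.1764, 19.3185, -10)


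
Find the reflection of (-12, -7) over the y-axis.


Reflection across y-axis: (x, y) -> (-x, y)
(-12, -7) -> (12, -7)

(12, -7)


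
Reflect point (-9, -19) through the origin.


Reflection through origin: (x, y) -> (-x, -y)
(-9, -19) -> (9, 19)

(9, 19)


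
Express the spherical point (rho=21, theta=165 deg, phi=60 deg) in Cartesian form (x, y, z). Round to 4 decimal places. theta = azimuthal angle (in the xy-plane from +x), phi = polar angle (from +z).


x = 21 * sin(60) * cos(165) = -17.5668
y = 21 * sin(60) * sin(165) = 4.707
z = 21 * cos(60) = 10.5

(-17.5668, 4.707, 10.5)


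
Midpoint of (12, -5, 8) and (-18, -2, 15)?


Midpoint = ((12+-18)/2, (-5+-2)/2, (8+15)/2) = (-3, -3.5, 11.5)

(-3, -3.5, 11.5)


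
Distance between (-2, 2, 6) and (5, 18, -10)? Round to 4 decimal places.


d = sqrt((5--2)^2 + (18-2)^2 + (-10-6)^2) = 23.6854

23.6854


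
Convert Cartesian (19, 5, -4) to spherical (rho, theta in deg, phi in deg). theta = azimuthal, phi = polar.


rho = sqrt(19^2 + 5^2 + (-4)^2) = 20.0499
theta = atan2(5, 19) = 14.7436 deg
phi = acos(-4/20.0499) = 101.5078 deg

rho = 20.0499, theta = 14.7436 deg, phi = 101.5078 deg


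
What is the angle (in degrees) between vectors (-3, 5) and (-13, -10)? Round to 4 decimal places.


dot = -3*-13 + 5*-10 = -11
|u| = 5.831, |v| = 16.4012
cos(angle) = -0.115
angle = 96.6048 degrees

96.6048 degrees


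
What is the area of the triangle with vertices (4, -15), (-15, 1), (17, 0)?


Area = |x1(y2-y3) + x2(y3-y1) + x3(y1-y2)| / 2
= |4*(1-0) + -15*(0--15) + 17*(-15-1)| / 2
= 246.5

246.5


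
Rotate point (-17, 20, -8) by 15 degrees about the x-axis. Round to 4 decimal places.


x' = -17
y' = 20*cos(15) - -8*sin(15) = 21.3891
z' = 20*sin(15) + -8*cos(15) = -2.551

(-17, 21.3891, -2.551)


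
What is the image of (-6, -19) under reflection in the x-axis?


Reflection across x-axis: (x, y) -> (x, -y)
(-6, -19) -> (-6, 19)

(-6, 19)


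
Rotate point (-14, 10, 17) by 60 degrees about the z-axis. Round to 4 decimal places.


x' = -14*cos(60) - 10*sin(60) = -15.6603
y' = -14*sin(60) + 10*cos(60) = -7.1244
z' = 17

(-15.6603, -7.1244, 17)


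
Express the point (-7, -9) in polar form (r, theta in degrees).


r = sqrt((-7)^2 + (-9)^2) = 11.4018
theta = atan2(-9, -7) = 232.125 degrees

r = 11.4018, theta = 232.125 degrees


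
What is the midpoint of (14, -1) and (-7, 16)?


Midpoint = ((14+-7)/2, (-1+16)/2) = (3.5, 7.5)

(3.5, 7.5)


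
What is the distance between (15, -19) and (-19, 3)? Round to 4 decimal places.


d = sqrt((-19-15)^2 + (3--19)^2) = 40.4969

40.4969


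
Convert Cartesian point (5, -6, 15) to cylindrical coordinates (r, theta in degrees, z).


r = sqrt(5^2 + (-6)^2) = 7.8102
theta = atan2(-6, 5) = 309.8056 deg
z = 15

r = 7.8102, theta = 309.8056 deg, z = 15


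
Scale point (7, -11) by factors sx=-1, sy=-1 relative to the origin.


Scaling: (x*sx, y*sy) = (7*-1, -11*-1) = (-7, 11)

(-7, 11)


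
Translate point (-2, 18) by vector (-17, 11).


Translation: (x+dx, y+dy) = (-2+-17, 18+11) = (-19, 29)

(-19, 29)


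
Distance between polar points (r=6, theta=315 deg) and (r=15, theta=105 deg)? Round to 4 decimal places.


d = sqrt(r1^2 + r2^2 - 2*r1*r2*cos(t2-t1))
d = sqrt(6^2 + 15^2 - 2*6*15*cos(105-315)) = 20.4178

20.4178


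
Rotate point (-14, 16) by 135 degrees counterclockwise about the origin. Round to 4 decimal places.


x' = -14*cos(135) - 16*sin(135) = -1.4142
y' = -14*sin(135) + 16*cos(135) = -21.2132

(-1.4142, -21.2132)


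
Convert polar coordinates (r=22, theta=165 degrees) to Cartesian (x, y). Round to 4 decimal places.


x = 22 * cos(165) = -21.2504
y = 22 * sin(165) = 5.694

(-21.2504, 5.694)


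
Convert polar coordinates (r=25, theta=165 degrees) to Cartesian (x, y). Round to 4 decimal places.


x = 25 * cos(165) = -24.1481
y = 25 * sin(165) = 6.4705

(-24.1481, 6.4705)


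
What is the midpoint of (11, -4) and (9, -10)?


Midpoint = ((11+9)/2, (-4+-10)/2) = (10, -7)

(10, -7)


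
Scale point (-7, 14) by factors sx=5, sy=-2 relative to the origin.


Scaling: (x*sx, y*sy) = (-7*5, 14*-2) = (-35, -28)

(-35, -28)


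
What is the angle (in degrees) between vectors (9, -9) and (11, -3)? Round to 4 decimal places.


dot = 9*11 + -9*-3 = 126
|u| = 12.7279, |v| = 11.4018
cos(angle) = 0.8682
angle = 29.7449 degrees

29.7449 degrees


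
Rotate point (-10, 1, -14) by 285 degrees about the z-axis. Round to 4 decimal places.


x' = -10*cos(285) - 1*sin(285) = -1.6223
y' = -10*sin(285) + 1*cos(285) = 9.9181
z' = -14

(-1.6223, 9.9181, -14)


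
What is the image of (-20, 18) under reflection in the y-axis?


Reflection across y-axis: (x, y) -> (-x, y)
(-20, 18) -> (20, 18)

(20, 18)


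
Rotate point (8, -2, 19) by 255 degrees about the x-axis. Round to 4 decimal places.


x' = 8
y' = -2*cos(255) - 19*sin(255) = 18.8702
z' = -2*sin(255) + 19*cos(255) = -2.9857

(8, 18.8702, -2.9857)


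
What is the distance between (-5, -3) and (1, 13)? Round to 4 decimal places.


d = sqrt((1--5)^2 + (13--3)^2) = 17.088

17.088


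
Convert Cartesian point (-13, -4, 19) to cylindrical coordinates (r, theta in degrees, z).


r = sqrt((-13)^2 + (-4)^2) = 13.6015
theta = atan2(-4, -13) = 197.1027 deg
z = 19

r = 13.6015, theta = 197.1027 deg, z = 19


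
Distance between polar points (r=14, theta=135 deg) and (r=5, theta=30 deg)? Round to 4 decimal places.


d = sqrt(r1^2 + r2^2 - 2*r1*r2*cos(t2-t1))
d = sqrt(14^2 + 5^2 - 2*14*5*cos(30-135)) = 16.0385

16.0385


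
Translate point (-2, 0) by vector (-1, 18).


Translation: (x+dx, y+dy) = (-2+-1, 0+18) = (-3, 18)

(-3, 18)


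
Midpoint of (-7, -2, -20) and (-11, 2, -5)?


Midpoint = ((-7+-11)/2, (-2+2)/2, (-20+-5)/2) = (-9, 0, -12.5)

(-9, 0, -12.5)


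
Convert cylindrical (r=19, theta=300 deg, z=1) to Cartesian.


x = 19 * cos(300) = 9.5
y = 19 * sin(300) = -16.4545
z = 1

(9.5, -16.4545, 1)


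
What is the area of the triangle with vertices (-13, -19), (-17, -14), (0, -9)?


Area = |x1(y2-y3) + x2(y3-y1) + x3(y1-y2)| / 2
= |-13*(-14--9) + -17*(-9--19) + 0*(-19--14)| / 2
= 52.5

52.5


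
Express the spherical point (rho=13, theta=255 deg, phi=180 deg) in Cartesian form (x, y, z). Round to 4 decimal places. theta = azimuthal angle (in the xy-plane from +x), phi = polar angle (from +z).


x = 13 * sin(180) * cos(255) = 0
y = 13 * sin(180) * sin(255) = 0
z = 13 * cos(180) = -13

(0, 0, -13)


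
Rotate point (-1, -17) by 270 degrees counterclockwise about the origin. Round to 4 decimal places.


x' = -1*cos(270) - -17*sin(270) = -17
y' = -1*sin(270) + -17*cos(270) = 1

(-17, 1)


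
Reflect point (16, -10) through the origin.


Reflection through origin: (x, y) -> (-x, -y)
(16, -10) -> (-16, 10)

(-16, 10)


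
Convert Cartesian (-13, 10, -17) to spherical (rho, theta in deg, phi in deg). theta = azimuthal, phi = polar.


rho = sqrt((-13)^2 + 10^2 + (-17)^2) = 23.622
theta = atan2(10, -13) = 142.4314 deg
phi = acos(-17/23.622) = 136.027 deg

rho = 23.622, theta = 142.4314 deg, phi = 136.027 deg


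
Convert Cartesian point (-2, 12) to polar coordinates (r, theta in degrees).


r = sqrt((-2)^2 + 12^2) = 12.1655
theta = atan2(12, -2) = 99.4623 degrees

r = 12.1655, theta = 99.4623 degrees


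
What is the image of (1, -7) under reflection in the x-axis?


Reflection across x-axis: (x, y) -> (x, -y)
(1, -7) -> (1, 7)

(1, 7)


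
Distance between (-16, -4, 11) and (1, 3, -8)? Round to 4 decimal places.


d = sqrt((1--16)^2 + (3--4)^2 + (-8-11)^2) = 26.4386

26.4386


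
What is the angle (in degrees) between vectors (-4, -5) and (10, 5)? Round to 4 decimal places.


dot = -4*10 + -5*5 = -65
|u| = 6.4031, |v| = 11.1803
cos(angle) = -0.908
angle = 155.2249 degrees

155.2249 degrees


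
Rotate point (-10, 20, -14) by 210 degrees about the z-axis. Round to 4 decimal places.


x' = -10*cos(210) - 20*sin(210) = 18.6603
y' = -10*sin(210) + 20*cos(210) = -12.3205
z' = -14

(18.6603, -12.3205, -14)


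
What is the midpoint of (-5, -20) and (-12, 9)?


Midpoint = ((-5+-12)/2, (-20+9)/2) = (-8.5, -5.5)

(-8.5, -5.5)


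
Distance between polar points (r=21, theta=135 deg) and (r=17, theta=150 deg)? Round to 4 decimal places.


d = sqrt(r1^2 + r2^2 - 2*r1*r2*cos(t2-t1))
d = sqrt(21^2 + 17^2 - 2*21*17*cos(150-135)) = 6.3505

6.3505


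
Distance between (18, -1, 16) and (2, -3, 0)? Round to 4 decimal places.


d = sqrt((2-18)^2 + (-3--1)^2 + (0-16)^2) = 22.7156

22.7156


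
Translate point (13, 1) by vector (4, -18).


Translation: (x+dx, y+dy) = (13+4, 1+-18) = (17, -17)

(17, -17)


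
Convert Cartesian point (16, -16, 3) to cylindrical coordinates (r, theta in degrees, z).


r = sqrt(16^2 + (-16)^2) = 22.6274
theta = atan2(-16, 16) = 315 deg
z = 3

r = 22.6274, theta = 315 deg, z = 3


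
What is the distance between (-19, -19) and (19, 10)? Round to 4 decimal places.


d = sqrt((19--19)^2 + (10--19)^2) = 47.8017

47.8017


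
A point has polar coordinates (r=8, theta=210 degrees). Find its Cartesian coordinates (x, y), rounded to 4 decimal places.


x = 8 * cos(210) = -6.9282
y = 8 * sin(210) = -4

(-6.9282, -4)


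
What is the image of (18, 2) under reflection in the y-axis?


Reflection across y-axis: (x, y) -> (-x, y)
(18, 2) -> (-18, 2)

(-18, 2)


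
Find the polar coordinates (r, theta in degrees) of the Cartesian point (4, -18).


r = sqrt(4^2 + (-18)^2) = 18.4391
theta = atan2(-18, 4) = 282.5288 degrees

r = 18.4391, theta = 282.5288 degrees


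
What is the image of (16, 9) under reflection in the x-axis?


Reflection across x-axis: (x, y) -> (x, -y)
(16, 9) -> (16, -9)

(16, -9)


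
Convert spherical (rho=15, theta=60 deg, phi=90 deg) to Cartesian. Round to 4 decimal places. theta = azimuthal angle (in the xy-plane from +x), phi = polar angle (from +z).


x = 15 * sin(90) * cos(60) = 7.5
y = 15 * sin(90) * sin(60) = 12.9904
z = 15 * cos(90) = 0

(7.5, 12.9904, 0)


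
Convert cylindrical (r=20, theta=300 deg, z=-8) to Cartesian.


x = 20 * cos(300) = 10
y = 20 * sin(300) = -17.3205
z = -8

(10, -17.3205, -8)


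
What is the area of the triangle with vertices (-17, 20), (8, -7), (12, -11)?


Area = |x1(y2-y3) + x2(y3-y1) + x3(y1-y2)| / 2
= |-17*(-7--11) + 8*(-11-20) + 12*(20--7)| / 2
= 4

4


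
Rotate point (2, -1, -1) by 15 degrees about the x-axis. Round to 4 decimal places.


x' = 2
y' = -1*cos(15) - -1*sin(15) = -0.7071
z' = -1*sin(15) + -1*cos(15) = -1.2247

(2, -0.7071, -1.2247)


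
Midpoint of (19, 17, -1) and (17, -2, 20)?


Midpoint = ((19+17)/2, (17+-2)/2, (-1+20)/2) = (18, 7.5, 9.5)

(18, 7.5, 9.5)


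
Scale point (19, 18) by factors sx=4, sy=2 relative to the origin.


Scaling: (x*sx, y*sy) = (19*4, 18*2) = (76, 36)

(76, 36)


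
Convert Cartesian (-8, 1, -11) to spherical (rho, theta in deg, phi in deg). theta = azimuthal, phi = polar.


rho = sqrt((-8)^2 + 1^2 + (-11)^2) = 13.6382
theta = atan2(1, -8) = 172.875 deg
phi = acos(-11/13.6382) = 143.7611 deg

rho = 13.6382, theta = 172.875 deg, phi = 143.7611 deg


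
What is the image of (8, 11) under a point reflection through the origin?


Reflection through origin: (x, y) -> (-x, -y)
(8, 11) -> (-8, -11)

(-8, -11)


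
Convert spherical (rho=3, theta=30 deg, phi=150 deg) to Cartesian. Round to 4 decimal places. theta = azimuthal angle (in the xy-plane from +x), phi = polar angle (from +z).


x = 3 * sin(150) * cos(30) = 1.299
y = 3 * sin(150) * sin(30) = 0.75
z = 3 * cos(150) = -2.5981

(1.299, 0.75, -2.5981)


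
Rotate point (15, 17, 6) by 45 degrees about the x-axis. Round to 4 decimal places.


x' = 15
y' = 17*cos(45) - 6*sin(45) = 7.7782
z' = 17*sin(45) + 6*cos(45) = 16.2635

(15, 7.7782, 16.2635)


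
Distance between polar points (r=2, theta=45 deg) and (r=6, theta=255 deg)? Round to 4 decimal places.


d = sqrt(r1^2 + r2^2 - 2*r1*r2*cos(t2-t1))
d = sqrt(2^2 + 6^2 - 2*2*6*cos(255-45)) = 7.7964

7.7964


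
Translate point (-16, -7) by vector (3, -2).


Translation: (x+dx, y+dy) = (-16+3, -7+-2) = (-13, -9)

(-13, -9)


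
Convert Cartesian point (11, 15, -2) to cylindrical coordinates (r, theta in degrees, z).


r = sqrt(11^2 + 15^2) = 18.6011
theta = atan2(15, 11) = 53.7462 deg
z = -2

r = 18.6011, theta = 53.7462 deg, z = -2


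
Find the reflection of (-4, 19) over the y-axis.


Reflection across y-axis: (x, y) -> (-x, y)
(-4, 19) -> (4, 19)

(4, 19)


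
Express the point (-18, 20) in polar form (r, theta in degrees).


r = sqrt((-18)^2 + 20^2) = 26.9072
theta = atan2(20, -18) = 131.9872 degrees

r = 26.9072, theta = 131.9872 degrees


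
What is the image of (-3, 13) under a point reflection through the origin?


Reflection through origin: (x, y) -> (-x, -y)
(-3, 13) -> (3, -13)

(3, -13)


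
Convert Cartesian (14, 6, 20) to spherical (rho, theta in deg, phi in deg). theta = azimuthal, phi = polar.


rho = sqrt(14^2 + 6^2 + 20^2) = 25.1396
theta = atan2(6, 14) = 23.1986 deg
phi = acos(20/25.1396) = 37.2921 deg

rho = 25.1396, theta = 23.1986 deg, phi = 37.2921 deg


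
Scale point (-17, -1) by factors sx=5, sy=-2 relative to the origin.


Scaling: (x*sx, y*sy) = (-17*5, -1*-2) = (-85, 2)

(-85, 2)


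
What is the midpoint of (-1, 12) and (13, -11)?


Midpoint = ((-1+13)/2, (12+-11)/2) = (6, 0.5)

(6, 0.5)


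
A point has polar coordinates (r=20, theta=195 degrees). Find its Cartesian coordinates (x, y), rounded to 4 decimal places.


x = 20 * cos(195) = -19.3185
y = 20 * sin(195) = -5.1764

(-19.3185, -5.1764)


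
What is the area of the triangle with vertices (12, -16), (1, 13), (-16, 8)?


Area = |x1(y2-y3) + x2(y3-y1) + x3(y1-y2)| / 2
= |12*(13-8) + 1*(8--16) + -16*(-16-13)| / 2
= 274

274


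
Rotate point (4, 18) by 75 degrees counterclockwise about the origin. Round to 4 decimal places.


x' = 4*cos(75) - 18*sin(75) = -16.3514
y' = 4*sin(75) + 18*cos(75) = 8.5224

(-16.3514, 8.5224)


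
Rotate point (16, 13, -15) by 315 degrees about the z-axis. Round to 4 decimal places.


x' = 16*cos(315) - 13*sin(315) = 20.5061
y' = 16*sin(315) + 13*cos(315) = -2.1213
z' = -15

(20.5061, -2.1213, -15)


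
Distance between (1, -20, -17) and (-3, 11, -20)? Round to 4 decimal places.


d = sqrt((-3-1)^2 + (11--20)^2 + (-20--17)^2) = 31.4006

31.4006


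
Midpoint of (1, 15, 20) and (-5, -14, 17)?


Midpoint = ((1+-5)/2, (15+-14)/2, (20+17)/2) = (-2, 0.5, 18.5)

(-2, 0.5, 18.5)


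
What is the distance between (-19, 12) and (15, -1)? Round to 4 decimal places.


d = sqrt((15--19)^2 + (-1-12)^2) = 36.4005

36.4005


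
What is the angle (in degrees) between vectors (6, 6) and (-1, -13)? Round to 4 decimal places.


dot = 6*-1 + 6*-13 = -84
|u| = 8.4853, |v| = 13.0384
cos(angle) = -0.7593
angle = 139.3987 degrees

139.3987 degrees


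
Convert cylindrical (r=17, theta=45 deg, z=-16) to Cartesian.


x = 17 * cos(45) = 12.0208
y = 17 * sin(45) = 12.0208
z = -16

(12.0208, 12.0208, -16)


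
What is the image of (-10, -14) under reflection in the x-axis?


Reflection across x-axis: (x, y) -> (x, -y)
(-10, -14) -> (-10, 14)

(-10, 14)


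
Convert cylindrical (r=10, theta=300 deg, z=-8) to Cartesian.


x = 10 * cos(300) = 5
y = 10 * sin(300) = -8.6603
z = -8

(5, -8.6603, -8)


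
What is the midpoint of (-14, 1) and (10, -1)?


Midpoint = ((-14+10)/2, (1+-1)/2) = (-2, 0)

(-2, 0)


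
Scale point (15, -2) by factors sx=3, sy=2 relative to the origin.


Scaling: (x*sx, y*sy) = (15*3, -2*2) = (45, -4)

(45, -4)


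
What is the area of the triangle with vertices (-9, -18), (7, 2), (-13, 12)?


Area = |x1(y2-y3) + x2(y3-y1) + x3(y1-y2)| / 2
= |-9*(2-12) + 7*(12--18) + -13*(-18-2)| / 2
= 280

280


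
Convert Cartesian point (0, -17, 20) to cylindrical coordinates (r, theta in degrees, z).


r = sqrt(0^2 + (-17)^2) = 17
theta = atan2(-17, 0) = 270 deg
z = 20

r = 17, theta = 270 deg, z = 20


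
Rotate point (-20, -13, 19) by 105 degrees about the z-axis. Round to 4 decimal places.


x' = -20*cos(105) - -13*sin(105) = 17.7334
y' = -20*sin(105) + -13*cos(105) = -15.9539
z' = 19

(17.7334, -15.9539, 19)


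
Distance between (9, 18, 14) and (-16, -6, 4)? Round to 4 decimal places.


d = sqrt((-16-9)^2 + (-6-18)^2 + (4-14)^2) = 36.0694

36.0694


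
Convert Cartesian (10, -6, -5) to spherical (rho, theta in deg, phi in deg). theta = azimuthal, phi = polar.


rho = sqrt(10^2 + (-6)^2 + (-5)^2) = 12.6886
theta = atan2(-6, 10) = 329.0362 deg
phi = acos(-5/12.6886) = 113.2071 deg

rho = 12.6886, theta = 329.0362 deg, phi = 113.2071 deg


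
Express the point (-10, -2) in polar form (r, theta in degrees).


r = sqrt((-10)^2 + (-2)^2) = 10.198
theta = atan2(-2, -10) = 191.3099 degrees

r = 10.198, theta = 191.3099 degrees


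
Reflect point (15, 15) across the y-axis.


Reflection across y-axis: (x, y) -> (-x, y)
(15, 15) -> (-15, 15)

(-15, 15)


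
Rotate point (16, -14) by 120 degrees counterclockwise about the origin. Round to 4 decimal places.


x' = 16*cos(120) - -14*sin(120) = 4.1244
y' = 16*sin(120) + -14*cos(120) = 20.8564

(4.1244, 20.8564)


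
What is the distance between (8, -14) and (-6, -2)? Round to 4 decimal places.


d = sqrt((-6-8)^2 + (-2--14)^2) = 18.4391

18.4391


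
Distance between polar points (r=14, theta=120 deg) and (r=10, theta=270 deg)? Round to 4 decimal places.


d = sqrt(r1^2 + r2^2 - 2*r1*r2*cos(t2-t1))
d = sqrt(14^2 + 10^2 - 2*14*10*cos(270-120)) = 23.2053

23.2053


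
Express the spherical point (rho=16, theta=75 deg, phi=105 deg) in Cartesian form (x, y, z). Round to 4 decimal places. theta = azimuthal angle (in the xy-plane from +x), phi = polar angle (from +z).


x = 16 * sin(105) * cos(75) = 4
y = 16 * sin(105) * sin(75) = 14.9282
z = 16 * cos(105) = -4.1411

(4, 14.9282, -4.1411)


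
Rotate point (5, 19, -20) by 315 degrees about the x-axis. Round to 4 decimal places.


x' = 5
y' = 19*cos(315) - -20*sin(315) = -0.7071
z' = 19*sin(315) + -20*cos(315) = -27.5772

(5, -0.7071, -27.5772)


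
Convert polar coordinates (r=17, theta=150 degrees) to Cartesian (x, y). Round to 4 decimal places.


x = 17 * cos(150) = -14.7224
y = 17 * sin(150) = 8.5

(-14.7224, 8.5)


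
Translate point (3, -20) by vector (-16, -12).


Translation: (x+dx, y+dy) = (3+-16, -20+-12) = (-13, -32)

(-13, -32)


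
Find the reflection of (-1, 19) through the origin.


Reflection through origin: (x, y) -> (-x, -y)
(-1, 19) -> (1, -19)

(1, -19)


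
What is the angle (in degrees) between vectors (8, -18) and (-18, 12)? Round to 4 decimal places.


dot = 8*-18 + -18*12 = -360
|u| = 19.6977, |v| = 21.6333
cos(angle) = -0.8448
angle = 147.6526 degrees

147.6526 degrees


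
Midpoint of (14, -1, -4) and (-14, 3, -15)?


Midpoint = ((14+-14)/2, (-1+3)/2, (-4+-15)/2) = (0, 1, -9.5)

(0, 1, -9.5)


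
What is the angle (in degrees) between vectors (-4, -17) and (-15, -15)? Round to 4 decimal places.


dot = -4*-15 + -17*-15 = 315
|u| = 17.4642, |v| = 21.2132
cos(angle) = 0.8503
angle = 31.7595 degrees

31.7595 degrees


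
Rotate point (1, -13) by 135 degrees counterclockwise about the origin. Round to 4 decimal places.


x' = 1*cos(135) - -13*sin(135) = 8.4853
y' = 1*sin(135) + -13*cos(135) = 9.8995

(8.4853, 9.8995)


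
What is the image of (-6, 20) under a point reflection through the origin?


Reflection through origin: (x, y) -> (-x, -y)
(-6, 20) -> (6, -20)

(6, -20)


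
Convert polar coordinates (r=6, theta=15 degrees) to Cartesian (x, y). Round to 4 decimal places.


x = 6 * cos(15) = 5.7956
y = 6 * sin(15) = 1.5529

(5.7956, 1.5529)


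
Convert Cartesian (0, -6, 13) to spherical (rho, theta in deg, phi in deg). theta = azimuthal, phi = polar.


rho = sqrt(0^2 + (-6)^2 + 13^2) = 14.3178
theta = atan2(-6, 0) = 270 deg
phi = acos(13/14.3178) = 24.7751 deg

rho = 14.3178, theta = 270 deg, phi = 24.7751 deg


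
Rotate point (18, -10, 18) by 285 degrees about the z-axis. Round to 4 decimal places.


x' = 18*cos(285) - -10*sin(285) = -5.0005
y' = 18*sin(285) + -10*cos(285) = -19.9749
z' = 18

(-5.0005, -19.9749, 18)


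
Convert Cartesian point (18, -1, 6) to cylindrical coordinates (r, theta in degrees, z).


r = sqrt(18^2 + (-1)^2) = 18.0278
theta = atan2(-1, 18) = 356.8202 deg
z = 6

r = 18.0278, theta = 356.8202 deg, z = 6


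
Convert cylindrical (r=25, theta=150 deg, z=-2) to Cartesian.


x = 25 * cos(150) = -21.6506
y = 25 * sin(150) = 12.5
z = -2

(-21.6506, 12.5, -2)


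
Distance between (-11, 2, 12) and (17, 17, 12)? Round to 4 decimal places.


d = sqrt((17--11)^2 + (17-2)^2 + (12-12)^2) = 31.7648

31.7648


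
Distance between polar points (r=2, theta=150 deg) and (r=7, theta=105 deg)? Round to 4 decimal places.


d = sqrt(r1^2 + r2^2 - 2*r1*r2*cos(t2-t1))
d = sqrt(2^2 + 7^2 - 2*2*7*cos(105-150)) = 5.762

5.762


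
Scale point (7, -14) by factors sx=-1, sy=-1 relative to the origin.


Scaling: (x*sx, y*sy) = (7*-1, -14*-1) = (-7, 14)

(-7, 14)


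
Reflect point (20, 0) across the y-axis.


Reflection across y-axis: (x, y) -> (-x, y)
(20, 0) -> (-20, 0)

(-20, 0)


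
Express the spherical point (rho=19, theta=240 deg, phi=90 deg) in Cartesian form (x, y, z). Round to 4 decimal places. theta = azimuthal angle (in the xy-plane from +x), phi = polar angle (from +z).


x = 19 * sin(90) * cos(240) = -9.5
y = 19 * sin(90) * sin(240) = -16.4545
z = 19 * cos(90) = 0

(-9.5, -16.4545, 0)


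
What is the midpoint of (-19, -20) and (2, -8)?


Midpoint = ((-19+2)/2, (-20+-8)/2) = (-8.5, -14)

(-8.5, -14)


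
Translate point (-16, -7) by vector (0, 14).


Translation: (x+dx, y+dy) = (-16+0, -7+14) = (-16, 7)

(-16, 7)


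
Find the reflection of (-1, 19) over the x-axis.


Reflection across x-axis: (x, y) -> (x, -y)
(-1, 19) -> (-1, -19)

(-1, -19)


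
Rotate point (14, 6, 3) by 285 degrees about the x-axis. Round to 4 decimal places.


x' = 14
y' = 6*cos(285) - 3*sin(285) = 4.4507
z' = 6*sin(285) + 3*cos(285) = -5.0191

(14, 4.4507, -5.0191)


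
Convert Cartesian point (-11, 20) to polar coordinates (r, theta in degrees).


r = sqrt((-11)^2 + 20^2) = 22.8254
theta = atan2(20, -11) = 118.8108 degrees

r = 22.8254, theta = 118.8108 degrees


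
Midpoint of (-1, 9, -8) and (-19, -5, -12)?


Midpoint = ((-1+-19)/2, (9+-5)/2, (-8+-12)/2) = (-10, 2, -10)

(-10, 2, -10)


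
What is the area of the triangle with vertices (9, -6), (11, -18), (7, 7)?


Area = |x1(y2-y3) + x2(y3-y1) + x3(y1-y2)| / 2
= |9*(-18-7) + 11*(7--6) + 7*(-6--18)| / 2
= 1

1


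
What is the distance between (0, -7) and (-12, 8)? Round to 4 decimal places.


d = sqrt((-12-0)^2 + (8--7)^2) = 19.2094

19.2094


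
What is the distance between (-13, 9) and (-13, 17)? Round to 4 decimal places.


d = sqrt((-13--13)^2 + (17-9)^2) = 8

8


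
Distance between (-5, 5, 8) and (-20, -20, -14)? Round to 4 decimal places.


d = sqrt((-20--5)^2 + (-20-5)^2 + (-14-8)^2) = 36.524

36.524


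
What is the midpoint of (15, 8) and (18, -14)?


Midpoint = ((15+18)/2, (8+-14)/2) = (16.5, -3)

(16.5, -3)


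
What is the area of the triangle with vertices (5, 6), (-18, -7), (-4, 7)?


Area = |x1(y2-y3) + x2(y3-y1) + x3(y1-y2)| / 2
= |5*(-7-7) + -18*(7-6) + -4*(6--7)| / 2
= 70

70


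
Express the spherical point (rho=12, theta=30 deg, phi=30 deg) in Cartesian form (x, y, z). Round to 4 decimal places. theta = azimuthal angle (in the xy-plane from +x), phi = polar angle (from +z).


x = 12 * sin(30) * cos(30) = 5.1962
y = 12 * sin(30) * sin(30) = 3
z = 12 * cos(30) = 10.3923

(5.1962, 3, 10.3923)


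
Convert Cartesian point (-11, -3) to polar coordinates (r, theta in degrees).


r = sqrt((-11)^2 + (-3)^2) = 11.4018
theta = atan2(-3, -11) = 195.2551 degrees

r = 11.4018, theta = 195.2551 degrees


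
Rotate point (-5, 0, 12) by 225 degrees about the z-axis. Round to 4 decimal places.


x' = -5*cos(225) - 0*sin(225) = 3.5355
y' = -5*sin(225) + 0*cos(225) = 3.5355
z' = 12

(3.5355, 3.5355, 12)


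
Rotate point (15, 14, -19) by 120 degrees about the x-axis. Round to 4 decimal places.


x' = 15
y' = 14*cos(120) - -19*sin(120) = 9.4545
z' = 14*sin(120) + -19*cos(120) = 21.6244

(15, 9.4545, 21.6244)


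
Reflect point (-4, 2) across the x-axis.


Reflection across x-axis: (x, y) -> (x, -y)
(-4, 2) -> (-4, -2)

(-4, -2)


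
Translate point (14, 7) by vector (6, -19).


Translation: (x+dx, y+dy) = (14+6, 7+-19) = (20, -12)

(20, -12)


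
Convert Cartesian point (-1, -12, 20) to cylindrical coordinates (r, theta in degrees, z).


r = sqrt((-1)^2 + (-12)^2) = 12.0416
theta = atan2(-12, -1) = 265.2364 deg
z = 20

r = 12.0416, theta = 265.2364 deg, z = 20


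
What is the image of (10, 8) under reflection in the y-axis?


Reflection across y-axis: (x, y) -> (-x, y)
(10, 8) -> (-10, 8)

(-10, 8)


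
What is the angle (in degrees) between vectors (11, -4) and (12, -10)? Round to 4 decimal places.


dot = 11*12 + -4*-10 = 172
|u| = 11.7047, |v| = 15.6205
cos(angle) = 0.9407
angle = 19.8225 degrees

19.8225 degrees


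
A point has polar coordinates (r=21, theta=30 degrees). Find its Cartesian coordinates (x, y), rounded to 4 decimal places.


x = 21 * cos(30) = 18.1865
y = 21 * sin(30) = 10.5

(18.1865, 10.5)


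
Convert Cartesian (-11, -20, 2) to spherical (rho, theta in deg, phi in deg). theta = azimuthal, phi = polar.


rho = sqrt((-11)^2 + (-20)^2 + 2^2) = 22.9129
theta = atan2(-20, -11) = 241.1892 deg
phi = acos(2/22.9129) = 84.9924 deg

rho = 22.9129, theta = 241.1892 deg, phi = 84.9924 deg


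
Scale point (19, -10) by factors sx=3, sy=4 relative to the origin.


Scaling: (x*sx, y*sy) = (19*3, -10*4) = (57, -40)

(57, -40)


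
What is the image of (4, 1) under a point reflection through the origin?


Reflection through origin: (x, y) -> (-x, -y)
(4, 1) -> (-4, -1)

(-4, -1)


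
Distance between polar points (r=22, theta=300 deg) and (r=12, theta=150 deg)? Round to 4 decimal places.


d = sqrt(r1^2 + r2^2 - 2*r1*r2*cos(t2-t1))
d = sqrt(22^2 + 12^2 - 2*22*12*cos(150-300)) = 32.9433

32.9433


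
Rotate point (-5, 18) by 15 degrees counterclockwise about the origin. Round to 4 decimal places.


x' = -5*cos(15) - 18*sin(15) = -9.4884
y' = -5*sin(15) + 18*cos(15) = 16.0926

(-9.4884, 16.0926)


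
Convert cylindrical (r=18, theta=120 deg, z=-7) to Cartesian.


x = 18 * cos(120) = -9
y = 18 * sin(120) = 15.5885
z = -7

(-9, 15.5885, -7)


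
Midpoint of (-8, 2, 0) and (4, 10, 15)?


Midpoint = ((-8+4)/2, (2+10)/2, (0+15)/2) = (-2, 6, 7.5)

(-2, 6, 7.5)


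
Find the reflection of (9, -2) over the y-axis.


Reflection across y-axis: (x, y) -> (-x, y)
(9, -2) -> (-9, -2)

(-9, -2)


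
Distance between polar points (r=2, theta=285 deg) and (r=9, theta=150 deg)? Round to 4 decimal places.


d = sqrt(r1^2 + r2^2 - 2*r1*r2*cos(t2-t1))
d = sqrt(2^2 + 9^2 - 2*2*9*cos(150-285)) = 10.5098

10.5098


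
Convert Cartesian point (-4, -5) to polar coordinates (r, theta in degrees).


r = sqrt((-4)^2 + (-5)^2) = 6.4031
theta = atan2(-5, -4) = 231.3402 degrees

r = 6.4031, theta = 231.3402 degrees


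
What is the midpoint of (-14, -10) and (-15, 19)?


Midpoint = ((-14+-15)/2, (-10+19)/2) = (-14.5, 4.5)

(-14.5, 4.5)


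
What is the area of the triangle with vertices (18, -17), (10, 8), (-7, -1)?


Area = |x1(y2-y3) + x2(y3-y1) + x3(y1-y2)| / 2
= |18*(8--1) + 10*(-1--17) + -7*(-17-8)| / 2
= 248.5

248.5


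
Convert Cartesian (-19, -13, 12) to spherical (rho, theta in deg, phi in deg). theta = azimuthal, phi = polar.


rho = sqrt((-19)^2 + (-13)^2 + 12^2) = 25.9615
theta = atan2(-13, -19) = 214.3803 deg
phi = acos(12/25.9615) = 62.4694 deg

rho = 25.9615, theta = 214.3803 deg, phi = 62.4694 deg


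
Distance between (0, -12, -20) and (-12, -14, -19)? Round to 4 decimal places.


d = sqrt((-12-0)^2 + (-14--12)^2 + (-19--20)^2) = 12.2066

12.2066


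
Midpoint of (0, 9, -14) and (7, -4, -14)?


Midpoint = ((0+7)/2, (9+-4)/2, (-14+-14)/2) = (3.5, 2.5, -14)

(3.5, 2.5, -14)


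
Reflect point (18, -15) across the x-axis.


Reflection across x-axis: (x, y) -> (x, -y)
(18, -15) -> (18, 15)

(18, 15)


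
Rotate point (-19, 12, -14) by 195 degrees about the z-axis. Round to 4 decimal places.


x' = -19*cos(195) - 12*sin(195) = 21.4584
y' = -19*sin(195) + 12*cos(195) = -6.6735
z' = -14

(21.4584, -6.6735, -14)


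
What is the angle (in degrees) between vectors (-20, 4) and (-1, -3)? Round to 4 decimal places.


dot = -20*-1 + 4*-3 = 8
|u| = 20.3961, |v| = 3.1623
cos(angle) = 0.124
angle = 82.875 degrees

82.875 degrees


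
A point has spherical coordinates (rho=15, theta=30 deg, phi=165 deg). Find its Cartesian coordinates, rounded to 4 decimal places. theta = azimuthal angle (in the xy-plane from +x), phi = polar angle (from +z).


x = 15 * sin(165) * cos(30) = 3.3622
y = 15 * sin(165) * sin(30) = 1.9411
z = 15 * cos(165) = -14.4889

(3.3622, 1.9411, -14.4889)


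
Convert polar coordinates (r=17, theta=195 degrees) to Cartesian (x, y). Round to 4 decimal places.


x = 17 * cos(195) = -16.4207
y = 17 * sin(195) = -4.3999

(-16.4207, -4.3999)


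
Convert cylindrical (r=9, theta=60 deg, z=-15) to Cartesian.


x = 9 * cos(60) = 4.5
y = 9 * sin(60) = 7.7942
z = -15

(4.5, 7.7942, -15)


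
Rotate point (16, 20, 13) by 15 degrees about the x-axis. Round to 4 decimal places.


x' = 16
y' = 20*cos(15) - 13*sin(15) = 15.9539
z' = 20*sin(15) + 13*cos(15) = 17.7334

(16, 15.9539, 17.7334)


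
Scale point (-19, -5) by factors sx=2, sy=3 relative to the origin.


Scaling: (x*sx, y*sy) = (-19*2, -5*3) = (-38, -15)

(-38, -15)


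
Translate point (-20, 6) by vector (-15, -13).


Translation: (x+dx, y+dy) = (-20+-15, 6+-13) = (-35, -7)

(-35, -7)


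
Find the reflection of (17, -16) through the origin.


Reflection through origin: (x, y) -> (-x, -y)
(17, -16) -> (-17, 16)

(-17, 16)


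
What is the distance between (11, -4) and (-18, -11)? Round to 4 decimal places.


d = sqrt((-18-11)^2 + (-11--4)^2) = 29.8329

29.8329


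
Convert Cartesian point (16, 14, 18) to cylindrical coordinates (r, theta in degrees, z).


r = sqrt(16^2 + 14^2) = 21.2603
theta = atan2(14, 16) = 41.1859 deg
z = 18

r = 21.2603, theta = 41.1859 deg, z = 18


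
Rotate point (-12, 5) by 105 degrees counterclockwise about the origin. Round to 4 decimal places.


x' = -12*cos(105) - 5*sin(105) = -1.7238
y' = -12*sin(105) + 5*cos(105) = -12.8852

(-1.7238, -12.8852)


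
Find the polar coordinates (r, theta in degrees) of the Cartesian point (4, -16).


r = sqrt(4^2 + (-16)^2) = 16.4924
theta = atan2(-16, 4) = 284.0362 degrees

r = 16.4924, theta = 284.0362 degrees


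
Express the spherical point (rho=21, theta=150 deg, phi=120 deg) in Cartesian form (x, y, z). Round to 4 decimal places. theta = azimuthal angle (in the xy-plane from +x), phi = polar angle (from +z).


x = 21 * sin(120) * cos(150) = -15.75
y = 21 * sin(120) * sin(150) = 9.0933
z = 21 * cos(120) = -10.5

(-15.75, 9.0933, -10.5)


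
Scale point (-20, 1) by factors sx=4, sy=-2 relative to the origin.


Scaling: (x*sx, y*sy) = (-20*4, 1*-2) = (-80, -2)

(-80, -2)


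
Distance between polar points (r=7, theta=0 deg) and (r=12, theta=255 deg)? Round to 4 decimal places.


d = sqrt(r1^2 + r2^2 - 2*r1*r2*cos(t2-t1))
d = sqrt(7^2 + 12^2 - 2*7*12*cos(255-0)) = 15.378

15.378


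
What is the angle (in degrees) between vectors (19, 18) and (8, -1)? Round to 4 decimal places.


dot = 19*8 + 18*-1 = 134
|u| = 26.1725, |v| = 8.0623
cos(angle) = 0.635
angle = 50.5769 degrees

50.5769 degrees


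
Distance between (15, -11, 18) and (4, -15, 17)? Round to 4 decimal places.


d = sqrt((4-15)^2 + (-15--11)^2 + (17-18)^2) = 11.7473

11.7473


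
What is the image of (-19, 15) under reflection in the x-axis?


Reflection across x-axis: (x, y) -> (x, -y)
(-19, 15) -> (-19, -15)

(-19, -15)


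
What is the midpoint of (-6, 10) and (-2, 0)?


Midpoint = ((-6+-2)/2, (10+0)/2) = (-4, 5)

(-4, 5)


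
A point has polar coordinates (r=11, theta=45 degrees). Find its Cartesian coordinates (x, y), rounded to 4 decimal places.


x = 11 * cos(45) = 7.7782
y = 11 * sin(45) = 7.7782

(7.7782, 7.7782)


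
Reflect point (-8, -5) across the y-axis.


Reflection across y-axis: (x, y) -> (-x, y)
(-8, -5) -> (8, -5)

(8, -5)


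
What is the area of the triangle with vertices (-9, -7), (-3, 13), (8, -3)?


Area = |x1(y2-y3) + x2(y3-y1) + x3(y1-y2)| / 2
= |-9*(13--3) + -3*(-3--7) + 8*(-7-13)| / 2
= 158

158


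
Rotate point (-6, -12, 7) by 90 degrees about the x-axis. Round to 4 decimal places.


x' = -6
y' = -12*cos(90) - 7*sin(90) = -7
z' = -12*sin(90) + 7*cos(90) = -12

(-6, -7, -12)


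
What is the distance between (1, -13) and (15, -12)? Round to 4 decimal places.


d = sqrt((15-1)^2 + (-12--13)^2) = 14.0357

14.0357


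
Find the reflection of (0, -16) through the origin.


Reflection through origin: (x, y) -> (-x, -y)
(0, -16) -> (0, 16)

(0, 16)


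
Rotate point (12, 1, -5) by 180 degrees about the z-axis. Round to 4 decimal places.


x' = 12*cos(180) - 1*sin(180) = -12
y' = 12*sin(180) + 1*cos(180) = -1
z' = -5

(-12, -1, -5)


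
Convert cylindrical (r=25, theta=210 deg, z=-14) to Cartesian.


x = 25 * cos(210) = -21.6506
y = 25 * sin(210) = -12.5
z = -14

(-21.6506, -12.5, -14)


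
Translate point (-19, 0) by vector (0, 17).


Translation: (x+dx, y+dy) = (-19+0, 0+17) = (-19, 17)

(-19, 17)


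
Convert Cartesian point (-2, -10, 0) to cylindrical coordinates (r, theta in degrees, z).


r = sqrt((-2)^2 + (-10)^2) = 10.198
theta = atan2(-10, -2) = 258.6901 deg
z = 0

r = 10.198, theta = 258.6901 deg, z = 0


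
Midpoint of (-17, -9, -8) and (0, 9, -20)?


Midpoint = ((-17+0)/2, (-9+9)/2, (-8+-20)/2) = (-8.5, 0, -14)

(-8.5, 0, -14)


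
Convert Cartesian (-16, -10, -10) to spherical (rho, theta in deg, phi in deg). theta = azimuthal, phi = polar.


rho = sqrt((-16)^2 + (-10)^2 + (-10)^2) = 21.3542
theta = atan2(-10, -16) = 212.0054 deg
phi = acos(-10/21.3542) = 117.9235 deg

rho = 21.3542, theta = 212.0054 deg, phi = 117.9235 deg


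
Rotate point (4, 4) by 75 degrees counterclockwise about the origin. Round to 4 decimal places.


x' = 4*cos(75) - 4*sin(75) = -2.8284
y' = 4*sin(75) + 4*cos(75) = 4.899

(-2.8284, 4.899)


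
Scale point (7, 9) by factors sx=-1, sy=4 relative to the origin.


Scaling: (x*sx, y*sy) = (7*-1, 9*4) = (-7, 36)

(-7, 36)


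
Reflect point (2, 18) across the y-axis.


Reflection across y-axis: (x, y) -> (-x, y)
(2, 18) -> (-2, 18)

(-2, 18)


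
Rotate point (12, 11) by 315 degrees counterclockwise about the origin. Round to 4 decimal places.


x' = 12*cos(315) - 11*sin(315) = 16.2635
y' = 12*sin(315) + 11*cos(315) = -0.7071

(16.2635, -0.7071)


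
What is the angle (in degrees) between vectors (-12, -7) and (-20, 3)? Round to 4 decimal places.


dot = -12*-20 + -7*3 = 219
|u| = 13.8924, |v| = 20.2237
cos(angle) = 0.7795
angle = 38.7872 degrees

38.7872 degrees


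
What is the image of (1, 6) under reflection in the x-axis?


Reflection across x-axis: (x, y) -> (x, -y)
(1, 6) -> (1, -6)

(1, -6)


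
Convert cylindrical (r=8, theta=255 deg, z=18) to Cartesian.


x = 8 * cos(255) = -2.0706
y = 8 * sin(255) = -7.7274
z = 18

(-2.0706, -7.7274, 18)


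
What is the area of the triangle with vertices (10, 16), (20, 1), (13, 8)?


Area = |x1(y2-y3) + x2(y3-y1) + x3(y1-y2)| / 2
= |10*(1-8) + 20*(8-16) + 13*(16-1)| / 2
= 17.5

17.5


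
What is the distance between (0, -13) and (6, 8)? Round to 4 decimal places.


d = sqrt((6-0)^2 + (8--13)^2) = 21.8403

21.8403


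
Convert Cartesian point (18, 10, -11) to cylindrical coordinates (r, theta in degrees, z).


r = sqrt(18^2 + 10^2) = 20.5913
theta = atan2(10, 18) = 29.0546 deg
z = -11

r = 20.5913, theta = 29.0546 deg, z = -11


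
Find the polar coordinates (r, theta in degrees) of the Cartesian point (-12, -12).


r = sqrt((-12)^2 + (-12)^2) = 16.9706
theta = atan2(-12, -12) = 225 degrees

r = 16.9706, theta = 225 degrees


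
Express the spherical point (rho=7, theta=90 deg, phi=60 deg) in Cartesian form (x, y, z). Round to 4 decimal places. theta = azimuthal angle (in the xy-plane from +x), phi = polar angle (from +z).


x = 7 * sin(60) * cos(90) = 0
y = 7 * sin(60) * sin(90) = 6.0622
z = 7 * cos(60) = 3.5

(0, 6.0622, 3.5)


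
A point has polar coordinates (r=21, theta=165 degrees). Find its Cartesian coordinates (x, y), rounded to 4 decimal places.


x = 21 * cos(165) = -20.2844
y = 21 * sin(165) = 5.4352

(-20.2844, 5.4352)


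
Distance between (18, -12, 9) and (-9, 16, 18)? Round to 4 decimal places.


d = sqrt((-9-18)^2 + (16--12)^2 + (18-9)^2) = 39.9249

39.9249


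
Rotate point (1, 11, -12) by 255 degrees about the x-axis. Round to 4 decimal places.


x' = 1
y' = 11*cos(255) - -12*sin(255) = -14.4381
z' = 11*sin(255) + -12*cos(255) = -7.5194

(1, -14.4381, -7.5194)
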